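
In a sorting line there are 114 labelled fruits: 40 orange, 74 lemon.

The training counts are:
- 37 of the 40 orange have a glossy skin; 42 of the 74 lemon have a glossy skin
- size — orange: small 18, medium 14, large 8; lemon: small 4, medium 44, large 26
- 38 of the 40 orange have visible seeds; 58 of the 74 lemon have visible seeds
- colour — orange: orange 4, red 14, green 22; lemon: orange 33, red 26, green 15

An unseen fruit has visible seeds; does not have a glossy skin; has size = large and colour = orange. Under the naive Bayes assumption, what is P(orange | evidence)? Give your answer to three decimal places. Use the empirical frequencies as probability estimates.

0.014

orange: (40/114) × (3/40) × (8/40) × (38/40) × (4/40) = 0.0005
lemon: (74/114) × (32/74) × (26/74) × (58/74) × (33/74) ≈ 0.0344719
P(orange | x) = 0.0005 / 0.0349719 ≈ 0.014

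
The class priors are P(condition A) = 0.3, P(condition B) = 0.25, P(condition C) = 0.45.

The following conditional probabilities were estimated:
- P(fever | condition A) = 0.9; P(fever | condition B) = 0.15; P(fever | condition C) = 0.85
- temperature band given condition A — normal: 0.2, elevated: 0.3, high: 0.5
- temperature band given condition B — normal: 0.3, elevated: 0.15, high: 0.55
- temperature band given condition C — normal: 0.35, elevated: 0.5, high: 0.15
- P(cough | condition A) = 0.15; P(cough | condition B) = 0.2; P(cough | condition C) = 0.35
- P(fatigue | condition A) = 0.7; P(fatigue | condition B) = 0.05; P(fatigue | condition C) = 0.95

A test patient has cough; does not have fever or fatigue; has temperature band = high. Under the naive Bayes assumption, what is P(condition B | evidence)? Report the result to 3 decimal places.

condition A: 0.3 × (1−0.9) × 0.5 × 0.15 × (1−0.7) = 0.000675
condition B: 0.25 × (1−0.15) × 0.55 × 0.2 × (1−0.05) = 0.02220625
condition C: 0.45 × (1−0.85) × 0.15 × 0.35 × (1−0.95) = 0.0001771875
P(condition B | x) = 0.02220625 / 0.0230584375 ≈ 0.963

0.963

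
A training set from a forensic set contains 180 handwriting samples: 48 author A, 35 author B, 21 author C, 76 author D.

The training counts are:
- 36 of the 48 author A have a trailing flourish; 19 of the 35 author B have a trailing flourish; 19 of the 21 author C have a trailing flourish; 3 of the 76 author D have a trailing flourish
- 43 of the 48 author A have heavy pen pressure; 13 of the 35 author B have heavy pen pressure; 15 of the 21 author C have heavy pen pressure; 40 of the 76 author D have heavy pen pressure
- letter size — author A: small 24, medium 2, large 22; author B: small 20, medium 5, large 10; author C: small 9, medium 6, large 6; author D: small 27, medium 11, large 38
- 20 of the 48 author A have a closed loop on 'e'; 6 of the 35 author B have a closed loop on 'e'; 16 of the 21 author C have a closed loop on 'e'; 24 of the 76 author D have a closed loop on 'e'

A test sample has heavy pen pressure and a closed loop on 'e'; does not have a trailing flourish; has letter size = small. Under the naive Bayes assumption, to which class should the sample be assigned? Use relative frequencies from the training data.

author A: (48/180) × (12/48) × (43/48) × (24/48) × (20/48) ≈ 0.0124421
author B: (35/180) × (16/35) × (13/35) × (20/35) × (6/35) ≈ 0.00323421
author C: (21/180) × (2/21) × (15/21) × (9/21) × (16/21) ≈ 0.00259151
author D: (76/180) × (73/76) × (40/76) × (27/76) × (24/76) ≈ 0.0239466
Highest score → author D.

author D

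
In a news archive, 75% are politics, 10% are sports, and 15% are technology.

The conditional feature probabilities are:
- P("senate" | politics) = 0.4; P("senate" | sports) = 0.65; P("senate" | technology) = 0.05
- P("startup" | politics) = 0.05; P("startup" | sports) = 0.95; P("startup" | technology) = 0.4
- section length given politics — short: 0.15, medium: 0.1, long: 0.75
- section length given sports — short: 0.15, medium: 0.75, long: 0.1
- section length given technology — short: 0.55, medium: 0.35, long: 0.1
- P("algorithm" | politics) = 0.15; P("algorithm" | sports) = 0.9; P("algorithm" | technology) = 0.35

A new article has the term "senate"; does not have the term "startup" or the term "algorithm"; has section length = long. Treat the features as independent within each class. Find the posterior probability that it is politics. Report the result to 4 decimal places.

politics: 0.75 × 0.4 × (1−0.05) × 0.75 × (1−0.15) = 0.1816875
sports: 0.1 × 0.65 × (1−0.95) × 0.1 × (1−0.9) = 0.0000325
technology: 0.15 × 0.05 × (1−0.4) × 0.1 × (1−0.35) = 0.0002925
P(politics | x) = 0.1816875 / 0.1820125 ≈ 0.9982

0.9982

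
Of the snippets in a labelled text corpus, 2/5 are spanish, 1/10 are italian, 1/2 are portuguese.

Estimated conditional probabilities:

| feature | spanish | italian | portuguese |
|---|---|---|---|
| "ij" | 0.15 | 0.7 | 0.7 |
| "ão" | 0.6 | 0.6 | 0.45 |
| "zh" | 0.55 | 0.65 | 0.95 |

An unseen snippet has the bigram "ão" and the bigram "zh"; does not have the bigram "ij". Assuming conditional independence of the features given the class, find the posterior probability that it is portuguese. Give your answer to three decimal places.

spanish: 0.4 × (1−0.15) × 0.6 × 0.55 = 0.1122
italian: 0.1 × (1−0.7) × 0.6 × 0.65 = 0.0117
portuguese: 0.5 × (1−0.7) × 0.45 × 0.95 = 0.064125
P(portuguese | x) = 0.064125 / 0.188025 ≈ 0.341

0.341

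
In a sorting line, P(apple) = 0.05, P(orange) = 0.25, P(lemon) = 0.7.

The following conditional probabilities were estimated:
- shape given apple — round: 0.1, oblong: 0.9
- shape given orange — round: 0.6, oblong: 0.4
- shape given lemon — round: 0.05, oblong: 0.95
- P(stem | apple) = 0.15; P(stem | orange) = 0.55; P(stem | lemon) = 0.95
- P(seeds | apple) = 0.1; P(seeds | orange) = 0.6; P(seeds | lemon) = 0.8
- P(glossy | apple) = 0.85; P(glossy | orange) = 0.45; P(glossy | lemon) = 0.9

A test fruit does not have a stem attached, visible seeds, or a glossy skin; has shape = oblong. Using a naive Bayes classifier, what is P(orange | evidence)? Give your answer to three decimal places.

apple: 0.05 × 0.9 × (1−0.15) × (1−0.1) × (1−0.85) = 0.00516375
orange: 0.25 × 0.4 × (1−0.55) × (1−0.6) × (1−0.45) = 0.0099
lemon: 0.7 × 0.95 × (1−0.95) × (1−0.8) × (1−0.9) = 0.000665
P(orange | x) = 0.0099 / 0.01572875 ≈ 0.629

0.629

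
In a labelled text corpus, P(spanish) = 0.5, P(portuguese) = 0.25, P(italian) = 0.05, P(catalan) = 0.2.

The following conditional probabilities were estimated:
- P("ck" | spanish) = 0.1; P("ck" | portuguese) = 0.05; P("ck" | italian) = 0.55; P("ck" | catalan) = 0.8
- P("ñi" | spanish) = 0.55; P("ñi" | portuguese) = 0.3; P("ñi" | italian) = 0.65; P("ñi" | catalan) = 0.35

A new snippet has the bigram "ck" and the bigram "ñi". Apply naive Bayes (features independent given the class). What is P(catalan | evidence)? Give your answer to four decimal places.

0.5327

spanish: 0.5 × 0.1 × 0.55 = 0.0275
portuguese: 0.25 × 0.05 × 0.3 = 0.00375
italian: 0.05 × 0.55 × 0.65 = 0.017875
catalan: 0.2 × 0.8 × 0.35 = 0.056
P(catalan | x) = 0.056 / 0.105125 ≈ 0.5327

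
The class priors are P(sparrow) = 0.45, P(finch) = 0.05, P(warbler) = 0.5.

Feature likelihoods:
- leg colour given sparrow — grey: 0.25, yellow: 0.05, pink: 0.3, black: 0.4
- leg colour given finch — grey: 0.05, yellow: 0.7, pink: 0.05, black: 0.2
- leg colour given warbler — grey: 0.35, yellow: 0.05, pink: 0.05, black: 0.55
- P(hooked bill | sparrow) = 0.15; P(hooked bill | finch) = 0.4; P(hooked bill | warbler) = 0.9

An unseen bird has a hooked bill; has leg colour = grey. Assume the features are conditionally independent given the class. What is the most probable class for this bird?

sparrow: 0.45 × 0.25 × 0.15 = 0.016875
finch: 0.05 × 0.05 × 0.4 = 0.001
warbler: 0.5 × 0.35 × 0.9 = 0.1575
Highest score → warbler.

warbler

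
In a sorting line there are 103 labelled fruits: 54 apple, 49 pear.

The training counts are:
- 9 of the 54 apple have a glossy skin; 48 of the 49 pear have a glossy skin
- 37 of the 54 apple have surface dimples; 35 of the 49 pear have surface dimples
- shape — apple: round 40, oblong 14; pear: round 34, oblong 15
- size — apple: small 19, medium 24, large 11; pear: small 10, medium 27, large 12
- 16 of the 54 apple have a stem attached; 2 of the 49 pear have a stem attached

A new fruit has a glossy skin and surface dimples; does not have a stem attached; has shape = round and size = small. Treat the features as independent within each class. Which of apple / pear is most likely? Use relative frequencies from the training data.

apple: (54/103) × (9/54) × (37/54) × (40/54) × (19/54) × (38/54) ≈ 0.0109807
pear: (49/103) × (48/49) × (35/49) × (34/49) × (10/49) × (47/49) ≈ 0.0452131
Highest score → pear.

pear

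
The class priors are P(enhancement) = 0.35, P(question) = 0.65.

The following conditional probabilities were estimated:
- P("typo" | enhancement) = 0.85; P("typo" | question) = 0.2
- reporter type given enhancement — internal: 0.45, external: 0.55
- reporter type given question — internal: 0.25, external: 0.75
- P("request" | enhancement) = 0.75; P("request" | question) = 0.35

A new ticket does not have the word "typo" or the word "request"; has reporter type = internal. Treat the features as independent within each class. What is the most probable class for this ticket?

enhancement: 0.35 × (1−0.85) × 0.45 × (1−0.75) = 0.00590625
question: 0.65 × (1−0.2) × 0.25 × (1−0.35) = 0.0845
Highest score → question.

question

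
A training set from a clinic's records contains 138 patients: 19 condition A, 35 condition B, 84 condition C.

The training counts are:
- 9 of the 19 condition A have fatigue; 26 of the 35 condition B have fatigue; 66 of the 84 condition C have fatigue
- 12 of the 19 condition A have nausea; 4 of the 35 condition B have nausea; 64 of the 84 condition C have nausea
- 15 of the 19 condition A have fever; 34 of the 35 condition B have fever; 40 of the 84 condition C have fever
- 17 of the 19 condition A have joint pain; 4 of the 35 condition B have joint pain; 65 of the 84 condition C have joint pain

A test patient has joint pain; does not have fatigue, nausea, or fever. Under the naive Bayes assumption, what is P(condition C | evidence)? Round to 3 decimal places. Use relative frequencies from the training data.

condition A: (19/138) × (10/19) × (7/19) × (4/19) × (17/19) ≈ 0.00502883
condition B: (35/138) × (9/35) × (31/35) × (1/35) × (4/35) ≈ 0.000188617
condition C: (84/138) × (18/84) × (20/84) × (44/84) × (65/84) ≈ 0.0125879
P(condition C | x) = 0.0125879 / 0.017805347 ≈ 0.707

0.707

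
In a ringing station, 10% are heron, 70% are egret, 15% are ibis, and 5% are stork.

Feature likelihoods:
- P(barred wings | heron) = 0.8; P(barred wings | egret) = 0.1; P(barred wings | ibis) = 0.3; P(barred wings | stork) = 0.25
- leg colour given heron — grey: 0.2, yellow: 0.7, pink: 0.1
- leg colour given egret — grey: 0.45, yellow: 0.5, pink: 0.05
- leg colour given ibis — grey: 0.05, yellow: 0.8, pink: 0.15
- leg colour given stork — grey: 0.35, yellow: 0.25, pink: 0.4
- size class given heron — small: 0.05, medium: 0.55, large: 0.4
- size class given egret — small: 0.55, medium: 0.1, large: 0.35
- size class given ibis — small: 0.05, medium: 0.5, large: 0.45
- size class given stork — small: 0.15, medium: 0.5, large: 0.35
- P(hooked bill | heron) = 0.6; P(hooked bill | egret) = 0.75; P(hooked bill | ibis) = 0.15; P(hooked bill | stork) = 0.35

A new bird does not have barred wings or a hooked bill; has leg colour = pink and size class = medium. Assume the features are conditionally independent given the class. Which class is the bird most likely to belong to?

heron: 0.1 × (1−0.8) × 0.1 × 0.55 × (1−0.6) = 0.00044
egret: 0.7 × (1−0.1) × 0.05 × 0.1 × (1−0.75) = 0.0007875
ibis: 0.15 × (1−0.3) × 0.15 × 0.5 × (1−0.15) = 0.00669375
stork: 0.05 × (1−0.25) × 0.4 × 0.5 × (1−0.35) = 0.004875
Highest score → ibis.

ibis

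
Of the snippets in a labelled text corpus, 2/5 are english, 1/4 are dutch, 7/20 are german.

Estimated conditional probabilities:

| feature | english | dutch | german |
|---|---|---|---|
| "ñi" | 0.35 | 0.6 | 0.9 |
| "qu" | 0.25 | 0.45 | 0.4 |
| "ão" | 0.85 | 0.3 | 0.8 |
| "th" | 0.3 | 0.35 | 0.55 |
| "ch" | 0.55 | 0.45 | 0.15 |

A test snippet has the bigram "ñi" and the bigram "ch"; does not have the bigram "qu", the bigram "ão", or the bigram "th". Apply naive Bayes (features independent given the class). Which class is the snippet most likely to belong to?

english: 0.4 × 0.35 × (1−0.25) × (1−0.85) × (1−0.3) × 0.55 = 0.00606375
dutch: 0.25 × 0.6 × (1−0.45) × (1−0.3) × (1−0.35) × 0.45 = 0.016891875
german: 0.35 × 0.9 × (1−0.4) × (1−0.8) × (1−0.55) × 0.15 = 0.0025515
Highest score → dutch.

dutch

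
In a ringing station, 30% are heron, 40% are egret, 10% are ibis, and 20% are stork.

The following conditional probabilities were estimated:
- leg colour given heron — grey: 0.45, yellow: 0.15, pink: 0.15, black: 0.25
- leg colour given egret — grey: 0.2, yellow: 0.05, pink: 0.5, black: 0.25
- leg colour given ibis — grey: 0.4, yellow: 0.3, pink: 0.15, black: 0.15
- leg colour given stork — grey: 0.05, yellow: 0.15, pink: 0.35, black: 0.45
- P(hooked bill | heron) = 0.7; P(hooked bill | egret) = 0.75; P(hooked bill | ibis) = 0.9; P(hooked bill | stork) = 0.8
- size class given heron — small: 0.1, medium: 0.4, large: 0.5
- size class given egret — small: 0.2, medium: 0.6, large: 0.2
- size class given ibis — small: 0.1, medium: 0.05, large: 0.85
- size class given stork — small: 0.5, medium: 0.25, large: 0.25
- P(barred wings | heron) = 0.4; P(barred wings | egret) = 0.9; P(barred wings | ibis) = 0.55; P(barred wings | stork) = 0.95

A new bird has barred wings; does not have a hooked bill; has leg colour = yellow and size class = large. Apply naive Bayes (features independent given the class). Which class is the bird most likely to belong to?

heron

heron: 0.3 × 0.15 × (1−0.7) × 0.5 × 0.4 = 0.0027
egret: 0.4 × 0.05 × (1−0.75) × 0.2 × 0.9 = 0.0009
ibis: 0.1 × 0.3 × (1−0.9) × 0.85 × 0.55 = 0.0014025
stork: 0.2 × 0.15 × (1−0.8) × 0.25 × 0.95 = 0.001425
Highest score → heron.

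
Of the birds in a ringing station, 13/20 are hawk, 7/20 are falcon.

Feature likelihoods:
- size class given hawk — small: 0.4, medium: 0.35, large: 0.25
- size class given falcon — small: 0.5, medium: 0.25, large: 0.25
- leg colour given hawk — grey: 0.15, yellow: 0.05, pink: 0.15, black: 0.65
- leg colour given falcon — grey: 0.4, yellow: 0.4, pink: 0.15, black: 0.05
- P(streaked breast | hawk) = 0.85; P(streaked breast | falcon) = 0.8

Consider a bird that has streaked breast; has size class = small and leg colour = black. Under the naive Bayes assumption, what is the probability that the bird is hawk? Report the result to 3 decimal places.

hawk: 0.65 × 0.4 × 0.65 × 0.85 = 0.14365
falcon: 0.35 × 0.5 × 0.05 × 0.8 = 0.007
P(hawk | x) = 0.14365 / 0.15065 ≈ 0.954

0.954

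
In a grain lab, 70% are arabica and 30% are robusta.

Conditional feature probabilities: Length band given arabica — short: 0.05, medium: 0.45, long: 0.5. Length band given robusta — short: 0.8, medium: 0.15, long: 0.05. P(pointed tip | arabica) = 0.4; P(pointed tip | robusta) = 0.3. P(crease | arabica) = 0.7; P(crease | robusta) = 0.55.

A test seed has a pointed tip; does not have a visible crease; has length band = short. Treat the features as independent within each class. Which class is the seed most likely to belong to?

arabica: 0.7 × 0.05 × 0.4 × (1−0.7) = 0.0042
robusta: 0.3 × 0.8 × 0.3 × (1−0.55) = 0.0324
Highest score → robusta.

robusta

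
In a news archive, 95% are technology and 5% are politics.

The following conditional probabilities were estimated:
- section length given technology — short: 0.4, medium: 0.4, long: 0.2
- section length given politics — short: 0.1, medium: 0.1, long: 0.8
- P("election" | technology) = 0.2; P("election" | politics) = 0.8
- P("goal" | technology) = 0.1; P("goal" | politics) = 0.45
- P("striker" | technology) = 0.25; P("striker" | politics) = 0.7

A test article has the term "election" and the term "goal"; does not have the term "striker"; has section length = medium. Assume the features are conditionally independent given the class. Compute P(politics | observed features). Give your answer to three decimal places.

technology: 0.95 × 0.4 × 0.2 × 0.1 × (1−0.25) = 0.0057
politics: 0.05 × 0.1 × 0.8 × 0.45 × (1−0.7) = 0.00054
P(politics | x) = 0.00054 / 0.00624 ≈ 0.087

0.087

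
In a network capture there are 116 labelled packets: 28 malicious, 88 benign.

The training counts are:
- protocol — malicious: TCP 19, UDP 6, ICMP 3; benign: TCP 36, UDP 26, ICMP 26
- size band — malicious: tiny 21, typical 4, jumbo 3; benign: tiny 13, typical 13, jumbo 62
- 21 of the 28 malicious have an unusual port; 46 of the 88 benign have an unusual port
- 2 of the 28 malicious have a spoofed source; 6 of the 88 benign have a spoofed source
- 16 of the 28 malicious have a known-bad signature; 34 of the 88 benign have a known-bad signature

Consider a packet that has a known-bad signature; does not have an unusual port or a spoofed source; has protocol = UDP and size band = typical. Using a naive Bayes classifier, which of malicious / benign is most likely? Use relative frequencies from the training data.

benign

malicious: (28/116) × (6/28) × (4/28) × (7/28) × (26/28) × (16/28) ≈ 0.000980195
benign: (88/116) × (26/88) × (13/88) × (42/88) × (82/88) × (34/88) ≈ 0.00568945
Highest score → benign.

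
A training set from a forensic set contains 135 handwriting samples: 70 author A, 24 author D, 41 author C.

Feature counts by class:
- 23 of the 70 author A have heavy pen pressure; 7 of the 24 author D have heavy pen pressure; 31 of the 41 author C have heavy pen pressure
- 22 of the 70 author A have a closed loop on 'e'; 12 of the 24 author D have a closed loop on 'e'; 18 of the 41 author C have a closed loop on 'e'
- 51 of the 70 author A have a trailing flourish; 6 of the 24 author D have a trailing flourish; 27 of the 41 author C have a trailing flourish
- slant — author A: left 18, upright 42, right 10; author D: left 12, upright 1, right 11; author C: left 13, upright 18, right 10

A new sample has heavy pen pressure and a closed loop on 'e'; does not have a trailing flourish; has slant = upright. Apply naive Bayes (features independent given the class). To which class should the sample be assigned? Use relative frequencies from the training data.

author A: (70/135) × (23/70) × (22/70) × (19/70) × (42/70) ≈ 0.00872018
author D: (24/135) × (7/24) × (12/24) × (18/24) × (1/24) ≈ 0.000810185
author C: (41/135) × (31/41) × (18/41) × (14/41) × (18/41) ≈ 0.015113
Highest score → author C.

author C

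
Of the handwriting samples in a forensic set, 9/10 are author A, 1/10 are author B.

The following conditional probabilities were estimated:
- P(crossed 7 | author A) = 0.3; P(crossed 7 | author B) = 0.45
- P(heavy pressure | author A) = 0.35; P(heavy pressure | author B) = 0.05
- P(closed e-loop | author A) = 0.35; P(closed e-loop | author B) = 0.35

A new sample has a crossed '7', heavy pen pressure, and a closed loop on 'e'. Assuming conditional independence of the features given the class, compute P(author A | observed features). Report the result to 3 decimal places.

author A: 0.9 × 0.3 × 0.35 × 0.35 = 0.033075
author B: 0.1 × 0.45 × 0.05 × 0.35 = 0.0007875
P(author A | x) = 0.033075 / 0.0338625 ≈ 0.977

0.977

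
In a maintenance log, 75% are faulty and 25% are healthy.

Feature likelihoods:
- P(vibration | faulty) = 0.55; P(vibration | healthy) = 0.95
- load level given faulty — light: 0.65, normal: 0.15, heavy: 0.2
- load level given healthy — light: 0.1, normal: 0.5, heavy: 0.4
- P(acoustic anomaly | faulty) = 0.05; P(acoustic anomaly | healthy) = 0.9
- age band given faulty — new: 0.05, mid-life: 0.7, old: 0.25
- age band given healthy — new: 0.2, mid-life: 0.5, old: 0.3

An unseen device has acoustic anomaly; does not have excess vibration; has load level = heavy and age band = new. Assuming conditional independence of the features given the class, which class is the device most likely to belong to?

healthy

faulty: 0.75 × (1−0.55) × 0.2 × 0.05 × 0.05 = 0.00016875
healthy: 0.25 × (1−0.95) × 0.4 × 0.9 × 0.2 = 0.0009
Highest score → healthy.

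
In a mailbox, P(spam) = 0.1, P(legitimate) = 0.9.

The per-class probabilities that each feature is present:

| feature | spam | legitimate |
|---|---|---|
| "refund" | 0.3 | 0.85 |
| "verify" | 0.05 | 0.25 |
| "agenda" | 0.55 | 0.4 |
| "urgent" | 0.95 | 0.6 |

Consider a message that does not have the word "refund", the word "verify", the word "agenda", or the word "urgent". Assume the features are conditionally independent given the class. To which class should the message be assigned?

legitimate

spam: 0.1 × (1−0.3) × (1−0.05) × (1−0.55) × (1−0.95) = 0.00149625
legitimate: 0.9 × (1−0.85) × (1−0.25) × (1−0.4) × (1−0.6) = 0.0243
Highest score → legitimate.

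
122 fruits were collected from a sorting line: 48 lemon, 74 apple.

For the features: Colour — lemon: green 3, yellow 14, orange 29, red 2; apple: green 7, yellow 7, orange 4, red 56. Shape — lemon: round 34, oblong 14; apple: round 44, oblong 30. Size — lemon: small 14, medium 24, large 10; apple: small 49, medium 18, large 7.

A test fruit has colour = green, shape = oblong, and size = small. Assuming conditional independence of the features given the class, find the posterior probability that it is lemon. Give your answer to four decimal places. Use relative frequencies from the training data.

lemon: (48/122) × (3/48) × (14/48) × (14/48) ≈ 0.00209187
apple: (74/122) × (7/74) × (30/74) × (49/74) ≈ 0.0154025
P(lemon | x) = 0.00209187 / 0.01749437 ≈ 0.1196

0.1196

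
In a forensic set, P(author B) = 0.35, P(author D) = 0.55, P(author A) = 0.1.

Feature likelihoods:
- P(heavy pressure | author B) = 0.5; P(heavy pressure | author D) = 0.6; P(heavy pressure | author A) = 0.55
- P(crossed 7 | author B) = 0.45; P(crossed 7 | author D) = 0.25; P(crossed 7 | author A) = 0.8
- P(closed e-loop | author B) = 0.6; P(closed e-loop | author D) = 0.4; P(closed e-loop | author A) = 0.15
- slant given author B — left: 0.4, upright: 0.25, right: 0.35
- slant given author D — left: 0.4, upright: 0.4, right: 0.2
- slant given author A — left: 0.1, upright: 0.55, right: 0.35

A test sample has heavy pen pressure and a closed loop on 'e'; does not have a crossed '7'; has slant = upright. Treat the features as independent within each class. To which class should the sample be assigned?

author D

author B: 0.35 × 0.5 × (1−0.45) × 0.6 × 0.25 = 0.0144375
author D: 0.55 × 0.6 × (1−0.25) × 0.4 × 0.4 = 0.0396
author A: 0.1 × 0.55 × (1−0.8) × 0.15 × 0.55 = 0.0009075
Highest score → author D.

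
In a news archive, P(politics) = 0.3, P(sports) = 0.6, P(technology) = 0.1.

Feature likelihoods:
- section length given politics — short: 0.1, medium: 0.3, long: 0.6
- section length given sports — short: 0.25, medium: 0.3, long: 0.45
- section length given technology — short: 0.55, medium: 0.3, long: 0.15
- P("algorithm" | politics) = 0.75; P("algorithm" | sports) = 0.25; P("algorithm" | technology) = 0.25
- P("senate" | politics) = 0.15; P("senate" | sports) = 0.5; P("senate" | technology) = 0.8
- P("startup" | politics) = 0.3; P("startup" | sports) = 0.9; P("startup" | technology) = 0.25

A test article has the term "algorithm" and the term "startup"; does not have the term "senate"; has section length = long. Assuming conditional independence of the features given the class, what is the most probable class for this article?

politics

politics: 0.3 × 0.6 × 0.75 × (1−0.15) × 0.3 = 0.034425
sports: 0.6 × 0.45 × 0.25 × (1−0.5) × 0.9 = 0.030375
technology: 0.1 × 0.15 × 0.25 × (1−0.8) × 0.25 = 0.0001875
Highest score → politics.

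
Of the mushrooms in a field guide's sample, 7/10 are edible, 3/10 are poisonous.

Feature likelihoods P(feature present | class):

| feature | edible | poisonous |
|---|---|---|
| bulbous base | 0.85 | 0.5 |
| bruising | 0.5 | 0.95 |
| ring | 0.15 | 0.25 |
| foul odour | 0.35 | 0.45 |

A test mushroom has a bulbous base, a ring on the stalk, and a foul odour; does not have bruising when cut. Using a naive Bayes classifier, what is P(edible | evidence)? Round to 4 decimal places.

0.9487

edible: 0.7 × 0.85 × (1−0.5) × 0.15 × 0.35 = 0.01561875
poisonous: 0.3 × 0.5 × (1−0.95) × 0.25 × 0.45 = 0.00084375
P(edible | x) = 0.01561875 / 0.0164625 ≈ 0.9487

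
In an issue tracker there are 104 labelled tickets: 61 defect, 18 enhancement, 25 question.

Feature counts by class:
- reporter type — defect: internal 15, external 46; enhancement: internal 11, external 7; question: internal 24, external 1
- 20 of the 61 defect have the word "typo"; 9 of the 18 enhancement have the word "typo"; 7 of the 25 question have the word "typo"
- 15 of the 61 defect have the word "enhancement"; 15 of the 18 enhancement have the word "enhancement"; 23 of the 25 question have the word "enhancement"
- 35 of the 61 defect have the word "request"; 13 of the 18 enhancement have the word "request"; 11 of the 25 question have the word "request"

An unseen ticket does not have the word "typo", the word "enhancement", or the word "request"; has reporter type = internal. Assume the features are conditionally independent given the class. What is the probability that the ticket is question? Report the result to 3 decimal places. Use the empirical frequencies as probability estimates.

defect: (61/104) × (15/61) × (41/61) × (46/61) × (26/61) ≈ 0.031159
enhancement: (18/104) × (11/18) × (9/18) × (3/18) × (5/18) ≈ 0.00244836
question: (25/104) × (24/25) × (18/25) × (2/25) × (14/25) ≈ 0.00744369
P(question | x) = 0.00744369 / 0.04105105 ≈ 0.181

0.181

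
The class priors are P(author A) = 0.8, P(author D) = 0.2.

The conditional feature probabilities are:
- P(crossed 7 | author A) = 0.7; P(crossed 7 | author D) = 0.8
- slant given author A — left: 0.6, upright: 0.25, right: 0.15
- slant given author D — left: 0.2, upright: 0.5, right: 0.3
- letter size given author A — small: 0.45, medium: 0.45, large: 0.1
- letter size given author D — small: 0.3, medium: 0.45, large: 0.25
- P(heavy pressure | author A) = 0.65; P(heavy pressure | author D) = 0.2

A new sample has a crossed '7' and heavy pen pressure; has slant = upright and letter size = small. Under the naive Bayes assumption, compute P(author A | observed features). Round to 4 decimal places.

0.8951

author A: 0.8 × 0.7 × 0.25 × 0.45 × 0.65 = 0.04095
author D: 0.2 × 0.8 × 0.5 × 0.3 × 0.2 = 0.0048
P(author A | x) = 0.04095 / 0.04575 ≈ 0.8951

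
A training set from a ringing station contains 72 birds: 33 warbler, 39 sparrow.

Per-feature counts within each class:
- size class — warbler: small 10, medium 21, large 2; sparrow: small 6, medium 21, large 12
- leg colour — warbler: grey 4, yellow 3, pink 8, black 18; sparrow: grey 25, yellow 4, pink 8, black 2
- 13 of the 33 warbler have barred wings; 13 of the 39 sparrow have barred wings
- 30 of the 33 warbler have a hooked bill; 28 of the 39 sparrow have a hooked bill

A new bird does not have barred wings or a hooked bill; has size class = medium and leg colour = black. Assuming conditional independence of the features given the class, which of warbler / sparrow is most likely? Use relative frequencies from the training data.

warbler: (33/72) × (21/33) × (18/33) × (20/33) × (3/33) ≈ 0.00876534
sparrow: (39/72) × (21/39) × (2/39) × (26/39) × (11/39) ≈ 0.00281248
Highest score → warbler.

warbler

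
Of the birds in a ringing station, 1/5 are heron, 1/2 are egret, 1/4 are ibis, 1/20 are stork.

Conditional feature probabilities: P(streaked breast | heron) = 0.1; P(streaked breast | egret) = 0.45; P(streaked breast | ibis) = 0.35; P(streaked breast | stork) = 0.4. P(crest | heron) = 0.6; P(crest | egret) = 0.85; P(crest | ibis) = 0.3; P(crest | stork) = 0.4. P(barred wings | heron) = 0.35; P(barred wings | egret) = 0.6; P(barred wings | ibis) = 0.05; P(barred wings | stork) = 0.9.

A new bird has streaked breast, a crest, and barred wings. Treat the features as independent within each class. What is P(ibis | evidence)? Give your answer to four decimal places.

0.0103

heron: 0.2 × 0.1 × 0.6 × 0.35 = 0.0042
egret: 0.5 × 0.45 × 0.85 × 0.6 = 0.11475
ibis: 0.25 × 0.35 × 0.3 × 0.05 = 0.0013125
stork: 0.05 × 0.4 × 0.4 × 0.9 = 0.0072
P(ibis | x) = 0.0013125 / 0.1274625 ≈ 0.0103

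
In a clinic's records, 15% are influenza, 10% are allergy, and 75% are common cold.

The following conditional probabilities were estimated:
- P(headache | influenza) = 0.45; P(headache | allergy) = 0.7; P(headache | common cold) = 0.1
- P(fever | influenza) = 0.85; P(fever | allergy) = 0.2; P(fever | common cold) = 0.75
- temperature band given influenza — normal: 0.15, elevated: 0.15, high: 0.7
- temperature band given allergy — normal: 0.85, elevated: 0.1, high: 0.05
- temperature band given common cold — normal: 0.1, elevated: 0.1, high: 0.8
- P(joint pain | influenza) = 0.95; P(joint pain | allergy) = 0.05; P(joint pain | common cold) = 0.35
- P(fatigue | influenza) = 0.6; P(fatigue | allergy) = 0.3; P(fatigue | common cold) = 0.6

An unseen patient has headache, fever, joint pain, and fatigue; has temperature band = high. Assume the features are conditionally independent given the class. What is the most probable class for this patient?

influenza

influenza: 0.15 × 0.45 × 0.85 × 0.7 × 0.95 × 0.6 = 0.022892625
allergy: 0.1 × 0.7 × 0.2 × 0.05 × 0.05 × 0.3 = 0.0000105
common cold: 0.75 × 0.1 × 0.75 × 0.8 × 0.35 × 0.6 = 0.00945
Highest score → influenza.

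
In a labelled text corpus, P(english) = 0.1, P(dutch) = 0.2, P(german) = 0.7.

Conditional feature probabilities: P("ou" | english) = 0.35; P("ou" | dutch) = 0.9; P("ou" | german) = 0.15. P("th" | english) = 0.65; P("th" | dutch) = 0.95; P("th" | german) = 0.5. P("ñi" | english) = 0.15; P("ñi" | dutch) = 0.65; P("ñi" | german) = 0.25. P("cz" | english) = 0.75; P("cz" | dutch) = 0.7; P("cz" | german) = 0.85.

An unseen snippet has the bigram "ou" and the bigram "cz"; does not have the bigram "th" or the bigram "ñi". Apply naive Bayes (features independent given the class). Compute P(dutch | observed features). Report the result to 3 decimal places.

0.051

english: 0.1 × 0.35 × (1−0.65) × (1−0.15) × 0.75 = 0.007809375
dutch: 0.2 × 0.9 × (1−0.95) × (1−0.65) × 0.7 = 0.002205
german: 0.7 × 0.15 × (1−0.5) × (1−0.25) × 0.85 = 0.03346875
P(dutch | x) = 0.002205 / 0.043483125 ≈ 0.051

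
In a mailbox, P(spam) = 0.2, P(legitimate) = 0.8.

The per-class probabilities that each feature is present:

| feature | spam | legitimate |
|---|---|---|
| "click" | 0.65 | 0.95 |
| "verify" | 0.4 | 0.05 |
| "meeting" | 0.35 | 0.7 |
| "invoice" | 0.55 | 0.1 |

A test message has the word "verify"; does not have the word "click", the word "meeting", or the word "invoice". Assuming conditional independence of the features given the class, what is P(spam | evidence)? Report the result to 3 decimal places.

0.938

spam: 0.2 × (1−0.65) × 0.4 × (1−0.35) × (1−0.55) = 0.00819
legitimate: 0.8 × (1−0.95) × 0.05 × (1−0.7) × (1−0.1) = 0.00054
P(spam | x) = 0.00819 / 0.00873 ≈ 0.938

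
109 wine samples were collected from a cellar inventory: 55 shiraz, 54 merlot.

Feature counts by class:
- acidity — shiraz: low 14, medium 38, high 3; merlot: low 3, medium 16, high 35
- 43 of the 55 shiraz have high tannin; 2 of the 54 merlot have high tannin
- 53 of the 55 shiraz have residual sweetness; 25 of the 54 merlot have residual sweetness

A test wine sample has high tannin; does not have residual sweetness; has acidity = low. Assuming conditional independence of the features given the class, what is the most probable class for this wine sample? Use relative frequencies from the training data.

shiraz

shiraz: (55/109) × (14/55) × (43/55) × (2/55) ≈ 0.00365153
merlot: (54/109) × (3/54) × (2/54) × (29/54) ≈ 0.000547438
Highest score → shiraz.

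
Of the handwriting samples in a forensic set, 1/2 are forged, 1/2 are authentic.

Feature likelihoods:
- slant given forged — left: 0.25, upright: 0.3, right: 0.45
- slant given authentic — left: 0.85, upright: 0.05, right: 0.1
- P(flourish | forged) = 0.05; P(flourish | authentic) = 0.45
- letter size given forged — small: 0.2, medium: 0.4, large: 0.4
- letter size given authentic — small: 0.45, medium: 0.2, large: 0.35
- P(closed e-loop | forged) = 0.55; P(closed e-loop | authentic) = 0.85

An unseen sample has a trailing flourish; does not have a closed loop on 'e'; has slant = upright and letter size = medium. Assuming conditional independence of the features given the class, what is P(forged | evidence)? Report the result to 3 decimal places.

forged: 0.5 × 0.3 × 0.05 × 0.4 × (1−0.55) = 0.00135
authentic: 0.5 × 0.05 × 0.45 × 0.2 × (1−0.85) = 0.0003375
P(forged | x) = 0.00135 / 0.0016875 ≈ 0.800

0.800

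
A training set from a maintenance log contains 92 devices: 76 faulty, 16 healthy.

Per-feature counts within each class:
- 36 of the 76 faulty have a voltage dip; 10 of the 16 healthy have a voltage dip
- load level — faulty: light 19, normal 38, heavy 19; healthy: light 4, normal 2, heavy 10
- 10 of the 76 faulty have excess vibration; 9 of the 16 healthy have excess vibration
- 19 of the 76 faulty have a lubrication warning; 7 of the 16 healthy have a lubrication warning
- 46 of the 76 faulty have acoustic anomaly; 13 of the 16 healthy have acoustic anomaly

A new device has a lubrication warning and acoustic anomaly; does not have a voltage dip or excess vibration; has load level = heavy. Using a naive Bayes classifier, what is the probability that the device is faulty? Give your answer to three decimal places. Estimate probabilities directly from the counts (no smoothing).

faulty: (76/92) × (40/76) × (19/76) × (66/76) × (19/76) × (46/76) ≈ 0.0142832
healthy: (16/92) × (6/16) × (10/16) × (7/16) × (7/16) × (13/16) ≈ 0.00633903
P(faulty | x) = 0.0142832 / 0.02062223 ≈ 0.693

0.693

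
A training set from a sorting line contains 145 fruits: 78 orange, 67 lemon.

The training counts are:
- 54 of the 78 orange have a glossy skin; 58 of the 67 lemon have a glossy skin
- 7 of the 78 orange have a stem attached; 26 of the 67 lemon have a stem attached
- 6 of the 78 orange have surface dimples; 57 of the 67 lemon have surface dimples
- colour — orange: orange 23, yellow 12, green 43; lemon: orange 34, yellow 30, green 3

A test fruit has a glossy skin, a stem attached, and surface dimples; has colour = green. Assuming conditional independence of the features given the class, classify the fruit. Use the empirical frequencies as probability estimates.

orange: (78/145) × (54/78) × (7/78) × (6/78) × (43/78) ≈ 0.00141729
lemon: (67/145) × (58/67) × (26/67) × (57/67) × (3/67) ≈ 0.00591296
Highest score → lemon.

lemon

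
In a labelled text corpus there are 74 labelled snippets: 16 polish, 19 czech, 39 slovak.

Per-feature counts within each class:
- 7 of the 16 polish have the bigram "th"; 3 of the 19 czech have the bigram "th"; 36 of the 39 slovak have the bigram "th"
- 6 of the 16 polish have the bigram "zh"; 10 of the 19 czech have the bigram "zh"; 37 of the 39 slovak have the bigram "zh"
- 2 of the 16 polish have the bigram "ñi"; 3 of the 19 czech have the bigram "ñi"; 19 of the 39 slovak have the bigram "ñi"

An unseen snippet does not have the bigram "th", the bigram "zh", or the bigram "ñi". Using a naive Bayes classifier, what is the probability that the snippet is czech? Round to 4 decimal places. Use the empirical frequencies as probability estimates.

0.5607

polish: (16/74) × (9/16) × (10/16) × (14/16) ≈ 0.0665118
czech: (19/74) × (16/19) × (9/19) × (16/19) ≈ 0.0862469
slovak: (39/74) × (3/39) × (2/39) × (20/39) ≈ 0.00106615
P(czech | x) = 0.0862469 / 0.15382485 ≈ 0.5607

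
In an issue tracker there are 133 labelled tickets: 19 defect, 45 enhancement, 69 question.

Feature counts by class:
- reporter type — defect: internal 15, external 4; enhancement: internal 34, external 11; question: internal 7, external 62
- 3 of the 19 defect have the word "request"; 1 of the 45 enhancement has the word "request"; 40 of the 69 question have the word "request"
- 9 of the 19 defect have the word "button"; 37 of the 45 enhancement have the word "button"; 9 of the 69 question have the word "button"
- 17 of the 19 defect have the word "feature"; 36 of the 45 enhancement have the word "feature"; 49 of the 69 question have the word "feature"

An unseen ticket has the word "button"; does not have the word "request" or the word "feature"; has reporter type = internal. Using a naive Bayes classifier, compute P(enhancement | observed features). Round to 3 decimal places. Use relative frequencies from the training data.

defect: (19/133) × (15/19) × (16/19) × (9/19) × (2/19) ≈ 0.00473556
enhancement: (45/133) × (34/45) × (44/45) × (37/45) × (9/45) ≈ 0.0411042
question: (69/133) × (7/69) × (29/69) × (9/69) × (20/69) ≈ 0.000836315
P(enhancement | x) = 0.0411042 / 0.046676075 ≈ 0.881

0.881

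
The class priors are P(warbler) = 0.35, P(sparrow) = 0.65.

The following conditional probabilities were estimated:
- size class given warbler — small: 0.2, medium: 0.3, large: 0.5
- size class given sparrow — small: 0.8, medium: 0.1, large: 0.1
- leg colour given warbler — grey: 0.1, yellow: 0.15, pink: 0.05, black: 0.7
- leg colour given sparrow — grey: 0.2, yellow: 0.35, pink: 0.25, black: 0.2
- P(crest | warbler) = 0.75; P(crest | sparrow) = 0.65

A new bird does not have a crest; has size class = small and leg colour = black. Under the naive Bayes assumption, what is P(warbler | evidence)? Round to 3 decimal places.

0.252

warbler: 0.35 × 0.2 × 0.7 × (1−0.75) = 0.01225
sparrow: 0.65 × 0.8 × 0.2 × (1−0.65) = 0.0364
P(warbler | x) = 0.01225 / 0.04865 ≈ 0.252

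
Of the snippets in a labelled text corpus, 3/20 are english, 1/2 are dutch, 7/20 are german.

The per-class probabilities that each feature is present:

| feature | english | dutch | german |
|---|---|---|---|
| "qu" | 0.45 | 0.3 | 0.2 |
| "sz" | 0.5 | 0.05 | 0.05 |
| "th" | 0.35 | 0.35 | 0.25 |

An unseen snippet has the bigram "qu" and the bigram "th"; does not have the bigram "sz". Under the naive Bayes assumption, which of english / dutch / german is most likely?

dutch

english: 0.15 × 0.45 × (1−0.5) × 0.35 = 0.0118125
dutch: 0.5 × 0.3 × (1−0.05) × 0.35 = 0.049875
german: 0.35 × 0.2 × (1−0.05) × 0.25 = 0.016625
Highest score → dutch.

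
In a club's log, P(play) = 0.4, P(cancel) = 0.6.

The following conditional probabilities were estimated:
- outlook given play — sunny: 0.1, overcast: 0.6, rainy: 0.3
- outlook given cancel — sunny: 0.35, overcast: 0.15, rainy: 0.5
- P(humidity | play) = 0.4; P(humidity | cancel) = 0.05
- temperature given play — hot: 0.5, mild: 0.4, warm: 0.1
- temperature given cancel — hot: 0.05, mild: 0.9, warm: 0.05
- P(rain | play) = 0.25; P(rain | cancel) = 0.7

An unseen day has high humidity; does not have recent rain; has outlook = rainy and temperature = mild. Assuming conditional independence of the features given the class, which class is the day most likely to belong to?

play: 0.4 × 0.3 × 0.4 × 0.4 × (1−0.25) = 0.0144
cancel: 0.6 × 0.5 × 0.05 × 0.9 × (1−0.7) = 0.00405
Highest score → play.

play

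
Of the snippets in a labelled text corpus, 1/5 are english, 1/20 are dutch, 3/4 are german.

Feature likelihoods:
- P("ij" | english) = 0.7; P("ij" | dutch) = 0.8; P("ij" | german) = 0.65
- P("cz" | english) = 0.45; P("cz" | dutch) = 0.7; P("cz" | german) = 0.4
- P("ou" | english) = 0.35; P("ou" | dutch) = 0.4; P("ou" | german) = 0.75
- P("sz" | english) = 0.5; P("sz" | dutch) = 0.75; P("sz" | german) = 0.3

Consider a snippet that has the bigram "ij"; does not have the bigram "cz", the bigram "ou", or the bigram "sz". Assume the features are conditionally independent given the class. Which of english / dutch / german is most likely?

german

english: 0.2 × 0.7 × (1−0.45) × (1−0.35) × (1−0.5) = 0.025025
dutch: 0.05 × 0.8 × (1−0.7) × (1−0.4) × (1−0.75) = 0.0018
german: 0.75 × 0.65 × (1−0.4) × (1−0.75) × (1−0.3) = 0.0511875
Highest score → german.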